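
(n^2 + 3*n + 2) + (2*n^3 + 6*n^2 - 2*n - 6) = 2*n^3 + 7*n^2 + n - 4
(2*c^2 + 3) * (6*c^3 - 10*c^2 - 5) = 12*c^5 - 20*c^4 + 18*c^3 - 40*c^2 - 15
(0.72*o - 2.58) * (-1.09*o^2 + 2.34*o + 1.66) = -0.7848*o^3 + 4.497*o^2 - 4.842*o - 4.2828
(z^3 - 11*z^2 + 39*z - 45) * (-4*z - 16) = -4*z^4 + 28*z^3 + 20*z^2 - 444*z + 720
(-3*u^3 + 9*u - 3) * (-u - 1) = 3*u^4 + 3*u^3 - 9*u^2 - 6*u + 3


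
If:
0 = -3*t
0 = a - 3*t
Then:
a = 0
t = 0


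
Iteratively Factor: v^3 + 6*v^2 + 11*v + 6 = (v + 1)*(v^2 + 5*v + 6) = (v + 1)*(v + 2)*(v + 3)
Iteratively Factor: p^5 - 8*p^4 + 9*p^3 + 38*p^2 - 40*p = (p - 5)*(p^4 - 3*p^3 - 6*p^2 + 8*p) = (p - 5)*(p - 1)*(p^3 - 2*p^2 - 8*p) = (p - 5)*(p - 1)*(p + 2)*(p^2 - 4*p) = (p - 5)*(p - 4)*(p - 1)*(p + 2)*(p)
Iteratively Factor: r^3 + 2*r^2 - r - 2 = (r + 2)*(r^2 - 1) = (r + 1)*(r + 2)*(r - 1)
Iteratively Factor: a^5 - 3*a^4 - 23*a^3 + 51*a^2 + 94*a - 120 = (a - 1)*(a^4 - 2*a^3 - 25*a^2 + 26*a + 120) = (a - 3)*(a - 1)*(a^3 + a^2 - 22*a - 40) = (a - 3)*(a - 1)*(a + 4)*(a^2 - 3*a - 10) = (a - 3)*(a - 1)*(a + 2)*(a + 4)*(a - 5)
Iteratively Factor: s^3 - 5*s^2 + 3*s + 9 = (s + 1)*(s^2 - 6*s + 9) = (s - 3)*(s + 1)*(s - 3)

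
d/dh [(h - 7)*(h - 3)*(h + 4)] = 3*h^2 - 12*h - 19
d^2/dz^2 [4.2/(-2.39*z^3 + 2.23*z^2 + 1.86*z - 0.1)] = ((60.228*z - 18.732)*(2.39*z^3 - 2.23*z^2 - 1.86*z + 0.1) - 4.2*(-14.34*z^2 + 8.92*z + 3.72)*(-7.17*z^2 + 4.46*z + 1.86))/(2.39*z^3 - 2.23*z^2 - 1.86*z + 0.1)^3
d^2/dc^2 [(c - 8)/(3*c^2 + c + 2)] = 2*((23 - 9*c)*(3*c^2 + c + 2) + (c - 8)*(6*c + 1)^2)/(3*c^2 + c + 2)^3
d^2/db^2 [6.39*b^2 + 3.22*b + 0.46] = 12.7800000000000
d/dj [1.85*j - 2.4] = 1.85000000000000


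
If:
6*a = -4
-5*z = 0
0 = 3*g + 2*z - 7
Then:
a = -2/3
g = 7/3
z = 0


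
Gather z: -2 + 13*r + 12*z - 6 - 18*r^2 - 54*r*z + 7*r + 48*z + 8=-18*r^2 + 20*r + z*(60 - 54*r)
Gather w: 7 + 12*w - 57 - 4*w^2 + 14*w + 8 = -4*w^2 + 26*w - 42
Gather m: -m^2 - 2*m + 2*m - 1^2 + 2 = 1 - m^2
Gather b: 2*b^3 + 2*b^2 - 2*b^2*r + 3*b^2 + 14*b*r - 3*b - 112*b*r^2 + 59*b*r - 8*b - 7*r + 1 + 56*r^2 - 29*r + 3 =2*b^3 + b^2*(5 - 2*r) + b*(-112*r^2 + 73*r - 11) + 56*r^2 - 36*r + 4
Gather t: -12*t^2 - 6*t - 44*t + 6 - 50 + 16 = -12*t^2 - 50*t - 28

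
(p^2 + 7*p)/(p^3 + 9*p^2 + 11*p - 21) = p/(p^2 + 2*p - 3)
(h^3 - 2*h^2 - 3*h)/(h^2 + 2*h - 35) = h*(h^2 - 2*h - 3)/(h^2 + 2*h - 35)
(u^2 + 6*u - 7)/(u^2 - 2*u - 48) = (-u^2 - 6*u + 7)/(-u^2 + 2*u + 48)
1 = 1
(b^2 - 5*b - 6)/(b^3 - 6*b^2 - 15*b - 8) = (b - 6)/(b^2 - 7*b - 8)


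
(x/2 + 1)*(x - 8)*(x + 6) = x^3/2 - 26*x - 48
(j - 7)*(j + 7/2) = j^2 - 7*j/2 - 49/2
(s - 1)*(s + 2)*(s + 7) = s^3 + 8*s^2 + 5*s - 14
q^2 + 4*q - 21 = (q - 3)*(q + 7)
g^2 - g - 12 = (g - 4)*(g + 3)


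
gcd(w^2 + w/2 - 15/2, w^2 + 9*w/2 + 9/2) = w + 3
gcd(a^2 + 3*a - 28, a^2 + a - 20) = a - 4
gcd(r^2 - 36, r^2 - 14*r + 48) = r - 6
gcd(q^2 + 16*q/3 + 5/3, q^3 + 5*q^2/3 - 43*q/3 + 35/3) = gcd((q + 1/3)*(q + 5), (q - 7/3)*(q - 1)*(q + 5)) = q + 5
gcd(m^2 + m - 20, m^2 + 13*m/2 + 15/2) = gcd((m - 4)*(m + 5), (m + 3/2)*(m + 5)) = m + 5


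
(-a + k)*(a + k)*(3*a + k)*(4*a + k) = -12*a^4 - 7*a^3*k + 11*a^2*k^2 + 7*a*k^3 + k^4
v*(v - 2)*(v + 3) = v^3 + v^2 - 6*v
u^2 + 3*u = u*(u + 3)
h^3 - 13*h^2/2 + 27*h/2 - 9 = (h - 3)*(h - 2)*(h - 3/2)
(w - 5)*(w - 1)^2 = w^3 - 7*w^2 + 11*w - 5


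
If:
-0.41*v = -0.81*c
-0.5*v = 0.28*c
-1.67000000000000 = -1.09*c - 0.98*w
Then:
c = 0.00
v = 0.00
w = 1.70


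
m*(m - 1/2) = m^2 - m/2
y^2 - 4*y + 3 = (y - 3)*(y - 1)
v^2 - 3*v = v*(v - 3)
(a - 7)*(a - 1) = a^2 - 8*a + 7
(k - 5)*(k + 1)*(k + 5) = k^3 + k^2 - 25*k - 25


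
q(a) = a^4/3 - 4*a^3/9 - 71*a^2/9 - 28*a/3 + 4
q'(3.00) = -32.67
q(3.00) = -80.00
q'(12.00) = 1913.33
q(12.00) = 4900.00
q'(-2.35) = 3.08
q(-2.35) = -1.70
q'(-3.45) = -25.52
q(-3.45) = 7.78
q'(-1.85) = 6.85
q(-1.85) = 0.99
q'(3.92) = -11.36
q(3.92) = -101.87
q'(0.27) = -13.66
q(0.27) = 0.90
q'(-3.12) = -13.58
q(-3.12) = 1.41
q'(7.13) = 293.68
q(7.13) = 236.77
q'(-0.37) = -3.75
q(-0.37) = 6.40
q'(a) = 4*a^3/3 - 4*a^2/3 - 142*a/9 - 28/3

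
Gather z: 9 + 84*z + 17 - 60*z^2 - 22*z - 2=-60*z^2 + 62*z + 24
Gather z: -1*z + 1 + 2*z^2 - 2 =2*z^2 - z - 1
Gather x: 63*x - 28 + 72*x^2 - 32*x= 72*x^2 + 31*x - 28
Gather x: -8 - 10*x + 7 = -10*x - 1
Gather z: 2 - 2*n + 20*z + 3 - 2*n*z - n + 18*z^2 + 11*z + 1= -3*n + 18*z^2 + z*(31 - 2*n) + 6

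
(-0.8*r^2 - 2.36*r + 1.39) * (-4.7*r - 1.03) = 3.76*r^3 + 11.916*r^2 - 4.1022*r - 1.4317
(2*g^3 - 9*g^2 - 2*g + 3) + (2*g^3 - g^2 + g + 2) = 4*g^3 - 10*g^2 - g + 5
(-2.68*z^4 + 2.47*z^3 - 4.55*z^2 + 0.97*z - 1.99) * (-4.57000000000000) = 12.2476*z^4 - 11.2879*z^3 + 20.7935*z^2 - 4.4329*z + 9.0943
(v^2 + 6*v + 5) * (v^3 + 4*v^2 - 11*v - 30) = v^5 + 10*v^4 + 18*v^3 - 76*v^2 - 235*v - 150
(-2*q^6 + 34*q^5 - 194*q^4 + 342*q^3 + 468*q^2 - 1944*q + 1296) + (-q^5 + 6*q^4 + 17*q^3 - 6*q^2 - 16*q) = -2*q^6 + 33*q^5 - 188*q^4 + 359*q^3 + 462*q^2 - 1960*q + 1296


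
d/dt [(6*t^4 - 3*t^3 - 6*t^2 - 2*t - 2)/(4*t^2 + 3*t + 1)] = (48*t^5 + 42*t^4 + 6*t^3 - 19*t^2 + 4*t + 4)/(16*t^4 + 24*t^3 + 17*t^2 + 6*t + 1)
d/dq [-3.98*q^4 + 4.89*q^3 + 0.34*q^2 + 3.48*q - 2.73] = -15.92*q^3 + 14.67*q^2 + 0.68*q + 3.48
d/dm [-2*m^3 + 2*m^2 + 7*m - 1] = -6*m^2 + 4*m + 7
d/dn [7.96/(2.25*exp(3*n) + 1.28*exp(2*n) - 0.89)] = (-53.73*exp(n) - 20.3776)*exp(2*n)/(2.25*exp(3*n) + 1.28*exp(2*n) - 0.89)^2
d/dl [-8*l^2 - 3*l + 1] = -16*l - 3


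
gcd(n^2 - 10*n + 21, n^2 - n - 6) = n - 3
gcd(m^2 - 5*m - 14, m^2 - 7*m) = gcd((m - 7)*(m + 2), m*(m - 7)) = m - 7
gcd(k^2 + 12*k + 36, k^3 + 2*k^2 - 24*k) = k + 6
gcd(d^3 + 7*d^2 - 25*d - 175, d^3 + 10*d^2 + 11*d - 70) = d^2 + 12*d + 35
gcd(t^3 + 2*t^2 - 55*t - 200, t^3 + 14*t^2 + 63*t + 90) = t + 5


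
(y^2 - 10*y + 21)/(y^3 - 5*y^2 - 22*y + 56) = (y - 3)/(y^2 + 2*y - 8)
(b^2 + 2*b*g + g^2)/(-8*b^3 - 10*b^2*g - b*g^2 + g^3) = (-b - g)/(8*b^2 + 2*b*g - g^2)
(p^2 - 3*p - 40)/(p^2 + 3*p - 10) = (p - 8)/(p - 2)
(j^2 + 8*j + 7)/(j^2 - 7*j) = (j^2 + 8*j + 7)/(j*(j - 7))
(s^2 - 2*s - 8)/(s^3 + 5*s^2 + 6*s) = (s - 4)/(s*(s + 3))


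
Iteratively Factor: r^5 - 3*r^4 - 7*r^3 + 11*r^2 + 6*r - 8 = (r - 4)*(r^4 + r^3 - 3*r^2 - r + 2) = (r - 4)*(r - 1)*(r^3 + 2*r^2 - r - 2) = (r - 4)*(r - 1)^2*(r^2 + 3*r + 2) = (r - 4)*(r - 1)^2*(r + 2)*(r + 1)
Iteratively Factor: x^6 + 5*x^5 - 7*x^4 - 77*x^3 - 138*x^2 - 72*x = (x)*(x^5 + 5*x^4 - 7*x^3 - 77*x^2 - 138*x - 72) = x*(x + 1)*(x^4 + 4*x^3 - 11*x^2 - 66*x - 72) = x*(x + 1)*(x + 2)*(x^3 + 2*x^2 - 15*x - 36) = x*(x + 1)*(x + 2)*(x + 3)*(x^2 - x - 12) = x*(x - 4)*(x + 1)*(x + 2)*(x + 3)*(x + 3)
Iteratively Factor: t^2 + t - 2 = (t + 2)*(t - 1)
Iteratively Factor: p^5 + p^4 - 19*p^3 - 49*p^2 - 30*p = (p + 1)*(p^4 - 19*p^2 - 30*p) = (p + 1)*(p + 2)*(p^3 - 2*p^2 - 15*p) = (p - 5)*(p + 1)*(p + 2)*(p^2 + 3*p) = p*(p - 5)*(p + 1)*(p + 2)*(p + 3)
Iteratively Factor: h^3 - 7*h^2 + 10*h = (h)*(h^2 - 7*h + 10) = h*(h - 5)*(h - 2)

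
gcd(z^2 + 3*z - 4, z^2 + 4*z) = z + 4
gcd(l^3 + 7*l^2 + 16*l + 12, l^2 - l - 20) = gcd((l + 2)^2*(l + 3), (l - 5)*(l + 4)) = 1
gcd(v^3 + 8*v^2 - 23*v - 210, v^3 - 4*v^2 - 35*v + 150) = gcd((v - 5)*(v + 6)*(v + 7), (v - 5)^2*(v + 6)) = v^2 + v - 30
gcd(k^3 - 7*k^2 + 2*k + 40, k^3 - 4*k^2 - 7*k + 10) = k^2 - 3*k - 10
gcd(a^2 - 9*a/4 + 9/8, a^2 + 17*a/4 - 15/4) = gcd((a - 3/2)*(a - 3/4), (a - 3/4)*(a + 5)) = a - 3/4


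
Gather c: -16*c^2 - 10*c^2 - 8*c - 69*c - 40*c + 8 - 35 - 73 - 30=-26*c^2 - 117*c - 130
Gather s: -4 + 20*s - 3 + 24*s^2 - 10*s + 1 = 24*s^2 + 10*s - 6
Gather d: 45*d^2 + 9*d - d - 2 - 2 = 45*d^2 + 8*d - 4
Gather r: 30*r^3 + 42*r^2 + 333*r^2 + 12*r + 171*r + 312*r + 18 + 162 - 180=30*r^3 + 375*r^2 + 495*r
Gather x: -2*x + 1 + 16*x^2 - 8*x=16*x^2 - 10*x + 1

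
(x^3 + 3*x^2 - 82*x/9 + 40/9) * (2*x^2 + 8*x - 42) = 2*x^5 + 14*x^4 - 326*x^3/9 - 190*x^2 + 3764*x/9 - 560/3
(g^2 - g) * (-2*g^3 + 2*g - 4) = -2*g^5 + 2*g^4 + 2*g^3 - 6*g^2 + 4*g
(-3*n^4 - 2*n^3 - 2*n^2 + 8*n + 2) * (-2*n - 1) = 6*n^5 + 7*n^4 + 6*n^3 - 14*n^2 - 12*n - 2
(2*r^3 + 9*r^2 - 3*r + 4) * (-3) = -6*r^3 - 27*r^2 + 9*r - 12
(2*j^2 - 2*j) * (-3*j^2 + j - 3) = -6*j^4 + 8*j^3 - 8*j^2 + 6*j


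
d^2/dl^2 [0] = 0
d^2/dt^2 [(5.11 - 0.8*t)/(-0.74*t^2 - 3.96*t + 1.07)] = ((1.2268 - 3.552*t)*(0.74*t^2 + 3.96*t - 1.07) + (0.8*t - 5.11)*(1.48*t + 3.96)*(2.96*t + 7.92))/(0.74*t^2 + 3.96*t - 1.07)^3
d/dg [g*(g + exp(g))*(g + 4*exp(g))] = 5*g^2*exp(g) + 3*g^2 + 8*g*exp(2*g) + 10*g*exp(g) + 4*exp(2*g)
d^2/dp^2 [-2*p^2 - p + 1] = -4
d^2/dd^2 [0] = 0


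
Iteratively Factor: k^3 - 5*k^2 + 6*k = (k)*(k^2 - 5*k + 6) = k*(k - 2)*(k - 3)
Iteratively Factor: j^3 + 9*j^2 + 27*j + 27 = (j + 3)*(j^2 + 6*j + 9) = (j + 3)^2*(j + 3)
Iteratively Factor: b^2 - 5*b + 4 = (b - 4)*(b - 1)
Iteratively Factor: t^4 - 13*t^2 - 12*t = (t - 4)*(t^3 + 4*t^2 + 3*t) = t*(t - 4)*(t^2 + 4*t + 3) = t*(t - 4)*(t + 1)*(t + 3)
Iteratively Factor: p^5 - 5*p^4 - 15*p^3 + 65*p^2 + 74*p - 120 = (p + 2)*(p^4 - 7*p^3 - p^2 + 67*p - 60) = (p + 2)*(p + 3)*(p^3 - 10*p^2 + 29*p - 20) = (p - 4)*(p + 2)*(p + 3)*(p^2 - 6*p + 5) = (p - 4)*(p - 1)*(p + 2)*(p + 3)*(p - 5)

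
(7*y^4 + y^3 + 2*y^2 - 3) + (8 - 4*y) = 7*y^4 + y^3 + 2*y^2 - 4*y + 5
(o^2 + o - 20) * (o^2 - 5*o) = o^4 - 4*o^3 - 25*o^2 + 100*o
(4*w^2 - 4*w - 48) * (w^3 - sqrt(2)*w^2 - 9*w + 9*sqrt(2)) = 4*w^5 - 4*sqrt(2)*w^4 - 4*w^4 - 84*w^3 + 4*sqrt(2)*w^3 + 36*w^2 + 84*sqrt(2)*w^2 - 36*sqrt(2)*w + 432*w - 432*sqrt(2)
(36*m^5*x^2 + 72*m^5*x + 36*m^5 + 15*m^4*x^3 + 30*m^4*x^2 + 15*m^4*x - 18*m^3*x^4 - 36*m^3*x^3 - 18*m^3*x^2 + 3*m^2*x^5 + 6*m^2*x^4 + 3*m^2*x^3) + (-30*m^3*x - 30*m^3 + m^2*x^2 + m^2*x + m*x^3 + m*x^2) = 36*m^5*x^2 + 72*m^5*x + 36*m^5 + 15*m^4*x^3 + 30*m^4*x^2 + 15*m^4*x - 18*m^3*x^4 - 36*m^3*x^3 - 18*m^3*x^2 - 30*m^3*x - 30*m^3 + 3*m^2*x^5 + 6*m^2*x^4 + 3*m^2*x^3 + m^2*x^2 + m^2*x + m*x^3 + m*x^2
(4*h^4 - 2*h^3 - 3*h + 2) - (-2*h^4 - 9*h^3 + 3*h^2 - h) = 6*h^4 + 7*h^3 - 3*h^2 - 2*h + 2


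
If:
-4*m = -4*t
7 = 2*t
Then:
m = 7/2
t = 7/2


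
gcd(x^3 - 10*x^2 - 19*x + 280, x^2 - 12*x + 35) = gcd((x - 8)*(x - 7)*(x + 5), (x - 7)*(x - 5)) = x - 7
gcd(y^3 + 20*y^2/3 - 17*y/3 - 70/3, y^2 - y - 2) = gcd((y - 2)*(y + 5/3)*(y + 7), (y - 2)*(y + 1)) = y - 2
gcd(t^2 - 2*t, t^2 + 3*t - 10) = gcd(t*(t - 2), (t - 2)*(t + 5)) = t - 2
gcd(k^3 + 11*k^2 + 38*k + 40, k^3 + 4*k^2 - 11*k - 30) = k^2 + 7*k + 10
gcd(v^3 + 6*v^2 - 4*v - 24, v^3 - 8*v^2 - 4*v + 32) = v^2 - 4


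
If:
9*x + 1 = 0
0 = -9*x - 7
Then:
No Solution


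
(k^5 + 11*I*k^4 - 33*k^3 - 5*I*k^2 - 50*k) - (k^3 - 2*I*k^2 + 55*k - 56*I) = k^5 + 11*I*k^4 - 34*k^3 - 3*I*k^2 - 105*k + 56*I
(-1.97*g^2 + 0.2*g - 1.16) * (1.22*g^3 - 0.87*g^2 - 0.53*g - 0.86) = -2.4034*g^5 + 1.9579*g^4 - 0.5451*g^3 + 2.5974*g^2 + 0.4428*g + 0.9976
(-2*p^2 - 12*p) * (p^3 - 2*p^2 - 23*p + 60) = -2*p^5 - 8*p^4 + 70*p^3 + 156*p^2 - 720*p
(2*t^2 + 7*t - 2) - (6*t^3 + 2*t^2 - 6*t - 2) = -6*t^3 + 13*t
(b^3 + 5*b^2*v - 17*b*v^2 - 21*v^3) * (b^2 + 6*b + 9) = b^5 + 5*b^4*v + 6*b^4 - 17*b^3*v^2 + 30*b^3*v + 9*b^3 - 21*b^2*v^3 - 102*b^2*v^2 + 45*b^2*v - 126*b*v^3 - 153*b*v^2 - 189*v^3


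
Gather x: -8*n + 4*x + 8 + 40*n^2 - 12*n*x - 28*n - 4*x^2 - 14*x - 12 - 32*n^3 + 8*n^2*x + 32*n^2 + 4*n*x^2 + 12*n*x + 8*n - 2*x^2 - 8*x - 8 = -32*n^3 + 72*n^2 - 28*n + x^2*(4*n - 6) + x*(8*n^2 - 18) - 12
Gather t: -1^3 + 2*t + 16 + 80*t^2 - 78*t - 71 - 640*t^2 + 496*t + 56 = -560*t^2 + 420*t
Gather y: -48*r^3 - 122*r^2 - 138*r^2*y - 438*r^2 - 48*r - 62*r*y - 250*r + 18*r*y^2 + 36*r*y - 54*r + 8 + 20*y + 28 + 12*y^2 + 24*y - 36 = -48*r^3 - 560*r^2 - 352*r + y^2*(18*r + 12) + y*(-138*r^2 - 26*r + 44)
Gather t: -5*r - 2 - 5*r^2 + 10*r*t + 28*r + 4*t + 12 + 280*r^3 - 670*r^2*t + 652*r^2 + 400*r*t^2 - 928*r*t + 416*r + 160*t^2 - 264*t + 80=280*r^3 + 647*r^2 + 439*r + t^2*(400*r + 160) + t*(-670*r^2 - 918*r - 260) + 90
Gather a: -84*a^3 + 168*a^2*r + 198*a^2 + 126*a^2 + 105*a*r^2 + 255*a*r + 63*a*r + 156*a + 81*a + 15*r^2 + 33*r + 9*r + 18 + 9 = -84*a^3 + a^2*(168*r + 324) + a*(105*r^2 + 318*r + 237) + 15*r^2 + 42*r + 27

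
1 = 1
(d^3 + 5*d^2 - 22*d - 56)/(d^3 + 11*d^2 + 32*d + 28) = (d - 4)/(d + 2)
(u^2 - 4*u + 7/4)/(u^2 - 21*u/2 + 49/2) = (u - 1/2)/(u - 7)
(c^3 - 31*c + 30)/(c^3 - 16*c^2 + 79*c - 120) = (c^2 + 5*c - 6)/(c^2 - 11*c + 24)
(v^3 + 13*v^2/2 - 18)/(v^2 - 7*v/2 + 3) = (v^2 + 8*v + 12)/(v - 2)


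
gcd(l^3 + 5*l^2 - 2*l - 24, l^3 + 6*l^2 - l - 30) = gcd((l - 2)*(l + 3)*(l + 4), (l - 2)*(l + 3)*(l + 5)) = l^2 + l - 6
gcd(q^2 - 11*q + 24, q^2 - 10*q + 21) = q - 3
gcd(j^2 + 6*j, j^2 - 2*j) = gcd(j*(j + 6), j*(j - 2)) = j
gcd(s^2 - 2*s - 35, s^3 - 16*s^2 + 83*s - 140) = s - 7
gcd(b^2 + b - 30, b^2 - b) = 1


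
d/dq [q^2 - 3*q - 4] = 2*q - 3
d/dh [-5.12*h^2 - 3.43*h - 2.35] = -10.24*h - 3.43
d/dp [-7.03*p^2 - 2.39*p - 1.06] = -14.06*p - 2.39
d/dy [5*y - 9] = 5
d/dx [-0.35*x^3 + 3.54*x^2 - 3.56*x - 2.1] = -1.05*x^2 + 7.08*x - 3.56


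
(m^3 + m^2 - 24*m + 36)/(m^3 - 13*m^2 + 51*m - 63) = (m^2 + 4*m - 12)/(m^2 - 10*m + 21)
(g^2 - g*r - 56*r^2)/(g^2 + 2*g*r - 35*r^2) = (-g + 8*r)/(-g + 5*r)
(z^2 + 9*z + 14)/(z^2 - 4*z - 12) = (z + 7)/(z - 6)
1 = 1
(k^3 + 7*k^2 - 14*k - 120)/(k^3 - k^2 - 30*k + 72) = (k + 5)/(k - 3)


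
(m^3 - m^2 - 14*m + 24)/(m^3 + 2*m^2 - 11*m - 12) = (m - 2)/(m + 1)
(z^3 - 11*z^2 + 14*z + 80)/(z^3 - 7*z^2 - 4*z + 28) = (z^2 - 13*z + 40)/(z^2 - 9*z + 14)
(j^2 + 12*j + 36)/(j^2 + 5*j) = (j^2 + 12*j + 36)/(j*(j + 5))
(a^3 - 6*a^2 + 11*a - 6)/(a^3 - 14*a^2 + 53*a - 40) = (a^2 - 5*a + 6)/(a^2 - 13*a + 40)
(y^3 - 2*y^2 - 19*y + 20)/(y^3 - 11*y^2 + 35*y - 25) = (y + 4)/(y - 5)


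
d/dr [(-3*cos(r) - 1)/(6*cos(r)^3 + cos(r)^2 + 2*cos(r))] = -(29*cos(r) + 21*cos(2*r)/2 + 9*cos(3*r) + 25/2)*sin(r)/((-6*sin(r)^2 + cos(r) + 8)^2*cos(r)^2)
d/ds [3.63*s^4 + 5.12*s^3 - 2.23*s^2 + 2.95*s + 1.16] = 14.52*s^3 + 15.36*s^2 - 4.46*s + 2.95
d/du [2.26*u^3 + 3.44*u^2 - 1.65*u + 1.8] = 6.78*u^2 + 6.88*u - 1.65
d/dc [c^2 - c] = 2*c - 1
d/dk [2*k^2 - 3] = 4*k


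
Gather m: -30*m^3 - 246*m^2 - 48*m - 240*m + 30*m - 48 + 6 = -30*m^3 - 246*m^2 - 258*m - 42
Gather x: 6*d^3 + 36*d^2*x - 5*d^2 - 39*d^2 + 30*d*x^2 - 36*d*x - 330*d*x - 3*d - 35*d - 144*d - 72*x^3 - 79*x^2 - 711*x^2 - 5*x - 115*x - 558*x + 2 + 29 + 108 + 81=6*d^3 - 44*d^2 - 182*d - 72*x^3 + x^2*(30*d - 790) + x*(36*d^2 - 366*d - 678) + 220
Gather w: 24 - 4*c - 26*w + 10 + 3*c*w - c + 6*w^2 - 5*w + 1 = -5*c + 6*w^2 + w*(3*c - 31) + 35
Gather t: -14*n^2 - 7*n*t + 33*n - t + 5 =-14*n^2 + 33*n + t*(-7*n - 1) + 5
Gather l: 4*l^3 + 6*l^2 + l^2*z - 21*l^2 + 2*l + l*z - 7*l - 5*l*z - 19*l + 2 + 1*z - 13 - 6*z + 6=4*l^3 + l^2*(z - 15) + l*(-4*z - 24) - 5*z - 5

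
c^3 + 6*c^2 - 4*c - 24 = (c - 2)*(c + 2)*(c + 6)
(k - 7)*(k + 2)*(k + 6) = k^3 + k^2 - 44*k - 84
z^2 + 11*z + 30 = (z + 5)*(z + 6)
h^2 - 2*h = h*(h - 2)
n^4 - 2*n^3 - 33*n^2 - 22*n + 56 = (n - 7)*(n - 1)*(n + 2)*(n + 4)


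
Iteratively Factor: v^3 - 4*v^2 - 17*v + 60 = (v - 5)*(v^2 + v - 12) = (v - 5)*(v + 4)*(v - 3)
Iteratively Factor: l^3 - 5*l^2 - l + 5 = (l + 1)*(l^2 - 6*l + 5) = (l - 1)*(l + 1)*(l - 5)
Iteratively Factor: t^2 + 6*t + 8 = (t + 2)*(t + 4)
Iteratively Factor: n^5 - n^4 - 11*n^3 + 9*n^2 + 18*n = (n - 3)*(n^4 + 2*n^3 - 5*n^2 - 6*n) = (n - 3)*(n + 1)*(n^3 + n^2 - 6*n) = n*(n - 3)*(n + 1)*(n^2 + n - 6) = n*(n - 3)*(n - 2)*(n + 1)*(n + 3)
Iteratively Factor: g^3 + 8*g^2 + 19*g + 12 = (g + 1)*(g^2 + 7*g + 12) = (g + 1)*(g + 3)*(g + 4)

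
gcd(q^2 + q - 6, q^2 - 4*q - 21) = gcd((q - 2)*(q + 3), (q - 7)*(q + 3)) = q + 3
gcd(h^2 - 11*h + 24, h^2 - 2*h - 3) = h - 3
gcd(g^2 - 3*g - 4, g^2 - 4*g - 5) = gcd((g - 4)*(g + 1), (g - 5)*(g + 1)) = g + 1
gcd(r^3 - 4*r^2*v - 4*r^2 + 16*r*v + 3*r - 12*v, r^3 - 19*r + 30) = r - 3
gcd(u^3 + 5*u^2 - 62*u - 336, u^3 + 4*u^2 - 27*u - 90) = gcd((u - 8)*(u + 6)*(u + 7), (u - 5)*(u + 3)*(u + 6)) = u + 6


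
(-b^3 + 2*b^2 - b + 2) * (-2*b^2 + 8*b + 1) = 2*b^5 - 12*b^4 + 17*b^3 - 10*b^2 + 15*b + 2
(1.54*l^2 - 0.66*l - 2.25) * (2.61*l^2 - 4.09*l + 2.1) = 4.0194*l^4 - 8.0212*l^3 + 0.0609000000000011*l^2 + 7.8165*l - 4.725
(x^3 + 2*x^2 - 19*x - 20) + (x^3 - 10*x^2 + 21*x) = 2*x^3 - 8*x^2 + 2*x - 20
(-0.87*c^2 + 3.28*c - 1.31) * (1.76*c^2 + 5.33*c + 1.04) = -1.5312*c^4 + 1.1357*c^3 + 14.272*c^2 - 3.5711*c - 1.3624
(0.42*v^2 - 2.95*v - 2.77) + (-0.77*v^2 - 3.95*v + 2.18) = -0.35*v^2 - 6.9*v - 0.59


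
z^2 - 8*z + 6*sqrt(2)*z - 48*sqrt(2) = (z - 8)*(z + 6*sqrt(2))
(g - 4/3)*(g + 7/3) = g^2 + g - 28/9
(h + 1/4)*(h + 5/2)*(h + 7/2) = h^3 + 25*h^2/4 + 41*h/4 + 35/16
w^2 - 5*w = w*(w - 5)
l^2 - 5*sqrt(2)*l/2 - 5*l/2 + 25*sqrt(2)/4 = (l - 5/2)*(l - 5*sqrt(2)/2)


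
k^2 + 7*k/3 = k*(k + 7/3)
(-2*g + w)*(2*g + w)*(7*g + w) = -28*g^3 - 4*g^2*w + 7*g*w^2 + w^3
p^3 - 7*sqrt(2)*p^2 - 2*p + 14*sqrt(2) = (p - 7*sqrt(2))*(p - sqrt(2))*(p + sqrt(2))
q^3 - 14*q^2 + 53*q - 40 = (q - 8)*(q - 5)*(q - 1)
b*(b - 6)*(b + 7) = b^3 + b^2 - 42*b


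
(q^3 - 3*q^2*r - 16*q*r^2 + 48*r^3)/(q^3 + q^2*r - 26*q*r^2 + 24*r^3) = (q^2 + q*r - 12*r^2)/(q^2 + 5*q*r - 6*r^2)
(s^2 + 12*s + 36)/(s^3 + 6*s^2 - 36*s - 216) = 1/(s - 6)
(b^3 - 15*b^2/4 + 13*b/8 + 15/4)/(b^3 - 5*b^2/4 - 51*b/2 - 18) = (b^2 - 9*b/2 + 5)/(b^2 - 2*b - 24)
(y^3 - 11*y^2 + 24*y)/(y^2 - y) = (y^2 - 11*y + 24)/(y - 1)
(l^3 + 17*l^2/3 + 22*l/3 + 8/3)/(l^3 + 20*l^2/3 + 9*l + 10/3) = (l + 4)/(l + 5)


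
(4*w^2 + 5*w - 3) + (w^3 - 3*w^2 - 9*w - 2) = w^3 + w^2 - 4*w - 5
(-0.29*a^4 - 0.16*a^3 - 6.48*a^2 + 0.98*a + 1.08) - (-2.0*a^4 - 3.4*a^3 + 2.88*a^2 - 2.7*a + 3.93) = 1.71*a^4 + 3.24*a^3 - 9.36*a^2 + 3.68*a - 2.85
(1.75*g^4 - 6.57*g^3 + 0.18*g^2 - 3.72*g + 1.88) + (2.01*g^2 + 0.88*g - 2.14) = 1.75*g^4 - 6.57*g^3 + 2.19*g^2 - 2.84*g - 0.26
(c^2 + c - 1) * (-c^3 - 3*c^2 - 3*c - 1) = -c^5 - 4*c^4 - 5*c^3 - c^2 + 2*c + 1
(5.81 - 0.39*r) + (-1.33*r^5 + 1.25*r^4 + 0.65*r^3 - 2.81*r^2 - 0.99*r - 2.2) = -1.33*r^5 + 1.25*r^4 + 0.65*r^3 - 2.81*r^2 - 1.38*r + 3.61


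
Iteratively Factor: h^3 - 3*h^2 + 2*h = (h)*(h^2 - 3*h + 2) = h*(h - 2)*(h - 1)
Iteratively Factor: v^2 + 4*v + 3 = (v + 3)*(v + 1)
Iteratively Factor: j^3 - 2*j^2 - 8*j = (j + 2)*(j^2 - 4*j) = (j - 4)*(j + 2)*(j)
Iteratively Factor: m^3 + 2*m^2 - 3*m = (m - 1)*(m^2 + 3*m) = (m - 1)*(m + 3)*(m)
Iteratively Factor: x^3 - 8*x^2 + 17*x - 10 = (x - 1)*(x^2 - 7*x + 10) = (x - 2)*(x - 1)*(x - 5)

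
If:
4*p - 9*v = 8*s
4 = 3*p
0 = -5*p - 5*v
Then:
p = 4/3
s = 13/6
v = -4/3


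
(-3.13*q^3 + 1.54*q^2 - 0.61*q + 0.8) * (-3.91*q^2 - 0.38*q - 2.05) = 12.2383*q^5 - 4.832*q^4 + 8.2164*q^3 - 6.0532*q^2 + 0.9465*q - 1.64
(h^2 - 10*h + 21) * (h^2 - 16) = h^4 - 10*h^3 + 5*h^2 + 160*h - 336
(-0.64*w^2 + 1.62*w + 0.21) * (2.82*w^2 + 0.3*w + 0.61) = -1.8048*w^4 + 4.3764*w^3 + 0.6878*w^2 + 1.0512*w + 0.1281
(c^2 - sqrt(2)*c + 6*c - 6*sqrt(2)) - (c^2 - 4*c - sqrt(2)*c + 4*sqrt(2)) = 10*c - 10*sqrt(2)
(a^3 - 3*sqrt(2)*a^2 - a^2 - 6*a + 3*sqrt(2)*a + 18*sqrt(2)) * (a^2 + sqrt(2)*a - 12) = a^5 - 2*sqrt(2)*a^4 - a^4 - 24*a^3 + 2*sqrt(2)*a^3 + 18*a^2 + 48*sqrt(2)*a^2 - 36*sqrt(2)*a + 108*a - 216*sqrt(2)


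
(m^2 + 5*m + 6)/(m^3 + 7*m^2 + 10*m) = (m + 3)/(m*(m + 5))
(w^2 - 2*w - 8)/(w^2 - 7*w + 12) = (w + 2)/(w - 3)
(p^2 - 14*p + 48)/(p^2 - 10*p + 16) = (p - 6)/(p - 2)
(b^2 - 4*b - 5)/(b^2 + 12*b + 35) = (b^2 - 4*b - 5)/(b^2 + 12*b + 35)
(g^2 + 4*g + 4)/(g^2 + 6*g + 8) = (g + 2)/(g + 4)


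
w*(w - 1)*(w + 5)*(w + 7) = w^4 + 11*w^3 + 23*w^2 - 35*w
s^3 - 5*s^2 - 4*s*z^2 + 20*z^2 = (s - 5)*(s - 2*z)*(s + 2*z)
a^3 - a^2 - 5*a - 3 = (a - 3)*(a + 1)^2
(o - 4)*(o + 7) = o^2 + 3*o - 28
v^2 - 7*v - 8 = (v - 8)*(v + 1)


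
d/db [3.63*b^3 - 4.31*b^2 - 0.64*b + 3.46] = 10.89*b^2 - 8.62*b - 0.64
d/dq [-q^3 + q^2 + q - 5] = -3*q^2 + 2*q + 1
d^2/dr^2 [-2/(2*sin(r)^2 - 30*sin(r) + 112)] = (4*sin(r)^4 - 45*sin(r)^3 - 5*sin(r)^2 + 930*sin(r) - 338)/(sin(r)^2 - 15*sin(r) + 56)^3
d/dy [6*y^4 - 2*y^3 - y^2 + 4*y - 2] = 24*y^3 - 6*y^2 - 2*y + 4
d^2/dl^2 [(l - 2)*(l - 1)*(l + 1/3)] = 6*l - 16/3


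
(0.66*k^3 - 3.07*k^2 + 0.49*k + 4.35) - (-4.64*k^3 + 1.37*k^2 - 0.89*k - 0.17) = 5.3*k^3 - 4.44*k^2 + 1.38*k + 4.52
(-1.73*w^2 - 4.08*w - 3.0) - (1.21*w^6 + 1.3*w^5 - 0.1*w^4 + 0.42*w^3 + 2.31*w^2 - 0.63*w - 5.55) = -1.21*w^6 - 1.3*w^5 + 0.1*w^4 - 0.42*w^3 - 4.04*w^2 - 3.45*w + 2.55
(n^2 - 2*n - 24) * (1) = n^2 - 2*n - 24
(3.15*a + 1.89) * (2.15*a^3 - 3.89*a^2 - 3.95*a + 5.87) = 6.7725*a^4 - 8.19*a^3 - 19.7946*a^2 + 11.025*a + 11.0943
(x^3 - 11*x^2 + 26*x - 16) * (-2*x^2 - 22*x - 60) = -2*x^5 + 130*x^3 + 120*x^2 - 1208*x + 960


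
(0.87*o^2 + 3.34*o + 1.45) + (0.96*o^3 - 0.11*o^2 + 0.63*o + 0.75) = 0.96*o^3 + 0.76*o^2 + 3.97*o + 2.2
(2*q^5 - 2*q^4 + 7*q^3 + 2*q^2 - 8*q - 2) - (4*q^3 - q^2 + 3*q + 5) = 2*q^5 - 2*q^4 + 3*q^3 + 3*q^2 - 11*q - 7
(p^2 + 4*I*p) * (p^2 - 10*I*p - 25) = p^4 - 6*I*p^3 + 15*p^2 - 100*I*p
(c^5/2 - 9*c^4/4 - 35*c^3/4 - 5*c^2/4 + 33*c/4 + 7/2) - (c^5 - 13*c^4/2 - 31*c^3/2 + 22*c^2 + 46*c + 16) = -c^5/2 + 17*c^4/4 + 27*c^3/4 - 93*c^2/4 - 151*c/4 - 25/2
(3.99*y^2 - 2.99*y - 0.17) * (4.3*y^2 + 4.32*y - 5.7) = 17.157*y^4 + 4.3798*y^3 - 36.3908*y^2 + 16.3086*y + 0.969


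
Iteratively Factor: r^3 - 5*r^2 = (r - 5)*(r^2) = r*(r - 5)*(r)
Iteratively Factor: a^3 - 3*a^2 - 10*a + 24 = (a - 4)*(a^2 + a - 6) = (a - 4)*(a + 3)*(a - 2)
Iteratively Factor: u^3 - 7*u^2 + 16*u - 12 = (u - 3)*(u^2 - 4*u + 4) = (u - 3)*(u - 2)*(u - 2)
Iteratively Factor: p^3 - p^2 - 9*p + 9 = (p - 3)*(p^2 + 2*p - 3) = (p - 3)*(p + 3)*(p - 1)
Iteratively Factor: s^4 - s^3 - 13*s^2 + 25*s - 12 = (s - 3)*(s^3 + 2*s^2 - 7*s + 4) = (s - 3)*(s - 1)*(s^2 + 3*s - 4) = (s - 3)*(s - 1)*(s + 4)*(s - 1)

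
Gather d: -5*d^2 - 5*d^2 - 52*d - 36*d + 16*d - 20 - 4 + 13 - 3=-10*d^2 - 72*d - 14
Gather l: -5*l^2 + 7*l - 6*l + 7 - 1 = -5*l^2 + l + 6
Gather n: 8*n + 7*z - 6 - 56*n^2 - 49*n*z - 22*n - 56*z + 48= -56*n^2 + n*(-49*z - 14) - 49*z + 42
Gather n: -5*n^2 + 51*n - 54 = -5*n^2 + 51*n - 54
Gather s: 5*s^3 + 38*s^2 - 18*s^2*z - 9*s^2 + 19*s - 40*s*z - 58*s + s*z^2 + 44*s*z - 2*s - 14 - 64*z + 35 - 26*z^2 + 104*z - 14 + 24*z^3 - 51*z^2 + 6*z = 5*s^3 + s^2*(29 - 18*z) + s*(z^2 + 4*z - 41) + 24*z^3 - 77*z^2 + 46*z + 7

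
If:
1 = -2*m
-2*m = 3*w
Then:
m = -1/2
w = 1/3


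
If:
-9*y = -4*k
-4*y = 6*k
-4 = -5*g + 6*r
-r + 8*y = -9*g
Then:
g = -4/49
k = 0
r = -36/49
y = 0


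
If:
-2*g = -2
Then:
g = 1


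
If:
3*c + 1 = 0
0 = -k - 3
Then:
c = -1/3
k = -3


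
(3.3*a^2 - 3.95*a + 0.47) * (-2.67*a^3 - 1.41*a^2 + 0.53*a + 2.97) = -8.811*a^5 + 5.8935*a^4 + 6.0636*a^3 + 7.0448*a^2 - 11.4824*a + 1.3959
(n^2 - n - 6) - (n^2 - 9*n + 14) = 8*n - 20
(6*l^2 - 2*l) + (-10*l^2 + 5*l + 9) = -4*l^2 + 3*l + 9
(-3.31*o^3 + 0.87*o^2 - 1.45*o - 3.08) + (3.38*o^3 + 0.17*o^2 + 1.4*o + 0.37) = 0.0699999999999998*o^3 + 1.04*o^2 - 0.05*o - 2.71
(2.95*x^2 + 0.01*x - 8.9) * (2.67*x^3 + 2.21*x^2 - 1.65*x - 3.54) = 7.8765*x^5 + 6.5462*x^4 - 28.6084*x^3 - 30.1285*x^2 + 14.6496*x + 31.506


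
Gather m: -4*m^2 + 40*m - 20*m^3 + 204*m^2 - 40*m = -20*m^3 + 200*m^2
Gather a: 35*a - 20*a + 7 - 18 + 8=15*a - 3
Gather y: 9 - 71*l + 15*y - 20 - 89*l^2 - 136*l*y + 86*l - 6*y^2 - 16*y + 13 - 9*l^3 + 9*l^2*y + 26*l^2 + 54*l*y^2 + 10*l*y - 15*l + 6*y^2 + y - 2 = -9*l^3 - 63*l^2 + 54*l*y^2 + y*(9*l^2 - 126*l)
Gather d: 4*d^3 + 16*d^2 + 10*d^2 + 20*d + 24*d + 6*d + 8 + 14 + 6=4*d^3 + 26*d^2 + 50*d + 28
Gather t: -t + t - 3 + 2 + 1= 0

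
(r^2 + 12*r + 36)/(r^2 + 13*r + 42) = (r + 6)/(r + 7)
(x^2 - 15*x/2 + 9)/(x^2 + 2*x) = (x^2 - 15*x/2 + 9)/(x*(x + 2))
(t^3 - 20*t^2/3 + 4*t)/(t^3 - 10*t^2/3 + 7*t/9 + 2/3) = 3*t*(t - 6)/(3*t^2 - 8*t - 3)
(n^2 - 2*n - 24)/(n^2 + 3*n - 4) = (n - 6)/(n - 1)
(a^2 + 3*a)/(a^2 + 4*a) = (a + 3)/(a + 4)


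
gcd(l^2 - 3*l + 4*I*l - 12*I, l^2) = 1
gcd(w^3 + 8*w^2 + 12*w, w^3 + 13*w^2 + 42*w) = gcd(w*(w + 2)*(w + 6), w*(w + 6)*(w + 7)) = w^2 + 6*w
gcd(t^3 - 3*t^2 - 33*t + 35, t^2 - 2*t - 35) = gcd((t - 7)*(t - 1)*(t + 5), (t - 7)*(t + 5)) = t^2 - 2*t - 35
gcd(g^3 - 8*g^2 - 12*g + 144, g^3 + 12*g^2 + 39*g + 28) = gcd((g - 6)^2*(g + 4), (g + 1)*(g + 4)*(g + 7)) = g + 4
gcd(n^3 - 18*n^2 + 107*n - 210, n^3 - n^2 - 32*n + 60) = n - 5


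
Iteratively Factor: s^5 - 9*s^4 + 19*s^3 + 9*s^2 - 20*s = (s)*(s^4 - 9*s^3 + 19*s^2 + 9*s - 20) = s*(s - 4)*(s^3 - 5*s^2 - s + 5) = s*(s - 4)*(s + 1)*(s^2 - 6*s + 5) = s*(s - 5)*(s - 4)*(s + 1)*(s - 1)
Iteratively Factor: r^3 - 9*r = (r - 3)*(r^2 + 3*r) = (r - 3)*(r + 3)*(r)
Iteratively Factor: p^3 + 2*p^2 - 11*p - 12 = (p + 1)*(p^2 + p - 12) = (p + 1)*(p + 4)*(p - 3)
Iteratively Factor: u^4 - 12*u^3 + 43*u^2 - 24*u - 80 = (u - 4)*(u^3 - 8*u^2 + 11*u + 20) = (u - 4)^2*(u^2 - 4*u - 5) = (u - 5)*(u - 4)^2*(u + 1)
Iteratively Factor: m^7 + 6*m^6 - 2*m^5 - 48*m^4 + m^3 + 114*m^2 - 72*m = (m)*(m^6 + 6*m^5 - 2*m^4 - 48*m^3 + m^2 + 114*m - 72) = m*(m - 1)*(m^5 + 7*m^4 + 5*m^3 - 43*m^2 - 42*m + 72) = m*(m - 1)^2*(m^4 + 8*m^3 + 13*m^2 - 30*m - 72) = m*(m - 1)^2*(m + 3)*(m^3 + 5*m^2 - 2*m - 24) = m*(m - 1)^2*(m + 3)^2*(m^2 + 2*m - 8) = m*(m - 2)*(m - 1)^2*(m + 3)^2*(m + 4)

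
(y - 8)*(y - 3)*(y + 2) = y^3 - 9*y^2 + 2*y + 48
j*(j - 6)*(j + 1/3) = j^3 - 17*j^2/3 - 2*j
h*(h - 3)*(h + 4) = h^3 + h^2 - 12*h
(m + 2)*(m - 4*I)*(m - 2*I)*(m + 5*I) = m^4 + 2*m^3 - I*m^3 + 22*m^2 - 2*I*m^2 + 44*m - 40*I*m - 80*I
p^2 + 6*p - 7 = (p - 1)*(p + 7)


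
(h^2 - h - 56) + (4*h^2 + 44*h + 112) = 5*h^2 + 43*h + 56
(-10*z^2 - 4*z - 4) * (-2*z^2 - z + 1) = 20*z^4 + 18*z^3 + 2*z^2 - 4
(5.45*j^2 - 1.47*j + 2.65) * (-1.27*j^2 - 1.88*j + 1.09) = -6.9215*j^4 - 8.3791*j^3 + 5.3386*j^2 - 6.5843*j + 2.8885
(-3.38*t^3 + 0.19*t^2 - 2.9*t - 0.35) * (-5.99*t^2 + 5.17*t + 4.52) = 20.2462*t^5 - 18.6127*t^4 + 3.0757*t^3 - 12.0377*t^2 - 14.9175*t - 1.582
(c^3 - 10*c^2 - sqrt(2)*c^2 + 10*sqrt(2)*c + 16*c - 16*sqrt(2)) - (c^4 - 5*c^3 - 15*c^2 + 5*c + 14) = -c^4 + 6*c^3 - sqrt(2)*c^2 + 5*c^2 + 11*c + 10*sqrt(2)*c - 16*sqrt(2) - 14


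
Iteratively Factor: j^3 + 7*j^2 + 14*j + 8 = (j + 2)*(j^2 + 5*j + 4) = (j + 1)*(j + 2)*(j + 4)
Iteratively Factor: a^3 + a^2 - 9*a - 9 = (a + 1)*(a^2 - 9) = (a + 1)*(a + 3)*(a - 3)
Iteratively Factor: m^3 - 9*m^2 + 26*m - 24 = (m - 2)*(m^2 - 7*m + 12) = (m - 4)*(m - 2)*(m - 3)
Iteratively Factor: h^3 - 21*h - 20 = (h + 4)*(h^2 - 4*h - 5) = (h - 5)*(h + 4)*(h + 1)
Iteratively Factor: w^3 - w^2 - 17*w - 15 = (w + 1)*(w^2 - 2*w - 15) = (w + 1)*(w + 3)*(w - 5)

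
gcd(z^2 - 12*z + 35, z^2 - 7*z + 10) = z - 5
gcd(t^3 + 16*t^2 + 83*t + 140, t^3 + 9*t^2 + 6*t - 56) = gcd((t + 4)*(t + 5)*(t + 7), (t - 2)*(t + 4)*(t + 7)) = t^2 + 11*t + 28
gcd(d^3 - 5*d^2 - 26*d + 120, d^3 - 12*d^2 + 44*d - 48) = d^2 - 10*d + 24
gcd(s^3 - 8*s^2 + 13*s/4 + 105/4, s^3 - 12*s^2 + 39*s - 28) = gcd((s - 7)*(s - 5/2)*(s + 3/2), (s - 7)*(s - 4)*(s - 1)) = s - 7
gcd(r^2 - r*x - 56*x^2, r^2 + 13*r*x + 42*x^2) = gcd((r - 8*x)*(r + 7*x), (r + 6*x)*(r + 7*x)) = r + 7*x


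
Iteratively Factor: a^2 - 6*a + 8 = (a - 2)*(a - 4)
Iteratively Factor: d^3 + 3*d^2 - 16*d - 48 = (d - 4)*(d^2 + 7*d + 12) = (d - 4)*(d + 4)*(d + 3)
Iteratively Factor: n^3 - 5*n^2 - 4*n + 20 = (n + 2)*(n^2 - 7*n + 10) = (n - 5)*(n + 2)*(n - 2)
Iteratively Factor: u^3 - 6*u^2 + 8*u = (u)*(u^2 - 6*u + 8) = u*(u - 4)*(u - 2)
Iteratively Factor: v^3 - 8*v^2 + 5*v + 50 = (v - 5)*(v^2 - 3*v - 10) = (v - 5)*(v + 2)*(v - 5)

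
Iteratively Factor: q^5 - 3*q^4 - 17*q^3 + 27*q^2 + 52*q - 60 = (q + 2)*(q^4 - 5*q^3 - 7*q^2 + 41*q - 30) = (q + 2)*(q + 3)*(q^3 - 8*q^2 + 17*q - 10) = (q - 2)*(q + 2)*(q + 3)*(q^2 - 6*q + 5) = (q - 5)*(q - 2)*(q + 2)*(q + 3)*(q - 1)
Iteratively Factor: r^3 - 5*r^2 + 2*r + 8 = (r + 1)*(r^2 - 6*r + 8) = (r - 4)*(r + 1)*(r - 2)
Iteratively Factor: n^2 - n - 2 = (n + 1)*(n - 2)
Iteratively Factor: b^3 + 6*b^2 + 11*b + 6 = (b + 3)*(b^2 + 3*b + 2) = (b + 1)*(b + 3)*(b + 2)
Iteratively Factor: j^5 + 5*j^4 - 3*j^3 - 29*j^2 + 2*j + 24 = (j + 1)*(j^4 + 4*j^3 - 7*j^2 - 22*j + 24) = (j + 1)*(j + 4)*(j^3 - 7*j + 6) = (j + 1)*(j + 3)*(j + 4)*(j^2 - 3*j + 2) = (j - 1)*(j + 1)*(j + 3)*(j + 4)*(j - 2)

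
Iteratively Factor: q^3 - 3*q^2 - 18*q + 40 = (q + 4)*(q^2 - 7*q + 10) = (q - 5)*(q + 4)*(q - 2)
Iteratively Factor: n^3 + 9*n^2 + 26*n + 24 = (n + 4)*(n^2 + 5*n + 6) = (n + 2)*(n + 4)*(n + 3)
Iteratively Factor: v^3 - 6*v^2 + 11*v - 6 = (v - 3)*(v^2 - 3*v + 2) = (v - 3)*(v - 1)*(v - 2)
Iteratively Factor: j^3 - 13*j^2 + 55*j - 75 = (j - 3)*(j^2 - 10*j + 25) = (j - 5)*(j - 3)*(j - 5)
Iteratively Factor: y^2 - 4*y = (y - 4)*(y)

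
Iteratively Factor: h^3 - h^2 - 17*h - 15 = (h - 5)*(h^2 + 4*h + 3) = (h - 5)*(h + 1)*(h + 3)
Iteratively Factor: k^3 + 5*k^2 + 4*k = (k)*(k^2 + 5*k + 4) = k*(k + 4)*(k + 1)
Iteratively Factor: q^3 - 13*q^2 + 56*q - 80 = (q - 5)*(q^2 - 8*q + 16) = (q - 5)*(q - 4)*(q - 4)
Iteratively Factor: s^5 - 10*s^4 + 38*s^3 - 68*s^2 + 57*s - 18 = (s - 1)*(s^4 - 9*s^3 + 29*s^2 - 39*s + 18) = (s - 1)^2*(s^3 - 8*s^2 + 21*s - 18) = (s - 3)*(s - 1)^2*(s^2 - 5*s + 6) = (s - 3)^2*(s - 1)^2*(s - 2)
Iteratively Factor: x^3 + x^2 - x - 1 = (x - 1)*(x^2 + 2*x + 1) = (x - 1)*(x + 1)*(x + 1)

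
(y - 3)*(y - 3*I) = y^2 - 3*y - 3*I*y + 9*I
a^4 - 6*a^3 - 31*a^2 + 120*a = a*(a - 8)*(a - 3)*(a + 5)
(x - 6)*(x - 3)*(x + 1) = x^3 - 8*x^2 + 9*x + 18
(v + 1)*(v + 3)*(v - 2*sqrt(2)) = v^3 - 2*sqrt(2)*v^2 + 4*v^2 - 8*sqrt(2)*v + 3*v - 6*sqrt(2)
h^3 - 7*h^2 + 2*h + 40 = (h - 5)*(h - 4)*(h + 2)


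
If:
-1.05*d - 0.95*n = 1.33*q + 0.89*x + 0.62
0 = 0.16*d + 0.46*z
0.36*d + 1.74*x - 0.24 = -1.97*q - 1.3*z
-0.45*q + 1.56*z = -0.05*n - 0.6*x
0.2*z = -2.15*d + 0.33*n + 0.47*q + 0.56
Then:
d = 0.12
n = -0.91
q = -0.02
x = 0.17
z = -0.04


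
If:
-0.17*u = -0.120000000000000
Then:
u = 0.71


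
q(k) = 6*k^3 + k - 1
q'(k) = 18*k^2 + 1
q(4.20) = 447.73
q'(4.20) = 318.52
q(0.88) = 3.97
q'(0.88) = 14.94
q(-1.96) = -48.14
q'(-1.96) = 70.15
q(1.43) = 17.98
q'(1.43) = 37.81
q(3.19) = 196.96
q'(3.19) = 184.17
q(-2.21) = -67.97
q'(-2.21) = 88.91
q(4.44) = 528.61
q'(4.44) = 355.84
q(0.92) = 4.59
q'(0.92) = 16.24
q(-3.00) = -166.00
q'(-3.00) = 163.00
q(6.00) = 1301.00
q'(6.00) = 649.00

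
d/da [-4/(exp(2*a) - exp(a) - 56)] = (8*exp(a) - 4)*exp(a)/(-exp(2*a) + exp(a) + 56)^2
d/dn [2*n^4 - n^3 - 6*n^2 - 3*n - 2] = 8*n^3 - 3*n^2 - 12*n - 3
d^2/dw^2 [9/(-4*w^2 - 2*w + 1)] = 72*(4*w^2 + 2*w - (4*w + 1)^2 - 1)/(4*w^2 + 2*w - 1)^3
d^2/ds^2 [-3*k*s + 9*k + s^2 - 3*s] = 2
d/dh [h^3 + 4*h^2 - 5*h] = 3*h^2 + 8*h - 5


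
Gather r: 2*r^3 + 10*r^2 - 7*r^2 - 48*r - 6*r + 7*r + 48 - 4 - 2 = 2*r^3 + 3*r^2 - 47*r + 42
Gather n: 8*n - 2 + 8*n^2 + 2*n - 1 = 8*n^2 + 10*n - 3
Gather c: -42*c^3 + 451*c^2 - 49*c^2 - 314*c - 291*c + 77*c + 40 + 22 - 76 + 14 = -42*c^3 + 402*c^2 - 528*c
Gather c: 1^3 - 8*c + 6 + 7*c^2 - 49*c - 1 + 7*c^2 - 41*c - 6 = 14*c^2 - 98*c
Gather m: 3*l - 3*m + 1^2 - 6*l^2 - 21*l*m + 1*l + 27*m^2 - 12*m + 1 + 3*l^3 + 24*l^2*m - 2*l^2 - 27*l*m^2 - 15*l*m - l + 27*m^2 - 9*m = 3*l^3 - 8*l^2 + 3*l + m^2*(54 - 27*l) + m*(24*l^2 - 36*l - 24) + 2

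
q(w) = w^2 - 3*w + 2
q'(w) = 2*w - 3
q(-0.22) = 2.71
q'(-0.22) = -3.44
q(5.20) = 13.44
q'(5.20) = 7.40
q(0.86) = 0.16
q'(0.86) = -1.28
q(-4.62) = 37.20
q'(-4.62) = -12.24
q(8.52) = 49.03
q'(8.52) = 14.04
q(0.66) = 0.46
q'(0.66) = -1.68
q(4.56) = 9.11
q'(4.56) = 6.12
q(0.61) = 0.54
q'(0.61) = -1.78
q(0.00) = 2.00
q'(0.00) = -3.00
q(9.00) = 56.00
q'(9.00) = 15.00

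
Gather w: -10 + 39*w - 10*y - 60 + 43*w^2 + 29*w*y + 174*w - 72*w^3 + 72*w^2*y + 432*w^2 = -72*w^3 + w^2*(72*y + 475) + w*(29*y + 213) - 10*y - 70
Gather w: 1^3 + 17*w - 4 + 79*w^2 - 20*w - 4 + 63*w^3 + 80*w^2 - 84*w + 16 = 63*w^3 + 159*w^2 - 87*w + 9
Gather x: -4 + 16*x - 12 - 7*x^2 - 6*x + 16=-7*x^2 + 10*x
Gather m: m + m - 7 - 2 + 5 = 2*m - 4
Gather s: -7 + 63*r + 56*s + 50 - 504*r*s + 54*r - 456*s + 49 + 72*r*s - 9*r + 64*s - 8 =108*r + s*(-432*r - 336) + 84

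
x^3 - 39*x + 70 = (x - 5)*(x - 2)*(x + 7)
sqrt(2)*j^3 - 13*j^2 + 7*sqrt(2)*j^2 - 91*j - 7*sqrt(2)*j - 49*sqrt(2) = (j + 7)*(j - 7*sqrt(2))*(sqrt(2)*j + 1)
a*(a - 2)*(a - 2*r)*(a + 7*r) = a^4 + 5*a^3*r - 2*a^3 - 14*a^2*r^2 - 10*a^2*r + 28*a*r^2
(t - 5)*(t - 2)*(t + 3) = t^3 - 4*t^2 - 11*t + 30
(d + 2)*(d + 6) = d^2 + 8*d + 12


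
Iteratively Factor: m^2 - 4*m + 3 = (m - 1)*(m - 3)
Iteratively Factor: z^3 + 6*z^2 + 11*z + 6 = (z + 3)*(z^2 + 3*z + 2) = (z + 2)*(z + 3)*(z + 1)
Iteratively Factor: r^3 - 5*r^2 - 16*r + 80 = (r - 5)*(r^2 - 16) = (r - 5)*(r + 4)*(r - 4)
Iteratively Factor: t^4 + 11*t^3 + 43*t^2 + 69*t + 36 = (t + 3)*(t^3 + 8*t^2 + 19*t + 12) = (t + 3)^2*(t^2 + 5*t + 4) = (t + 3)^2*(t + 4)*(t + 1)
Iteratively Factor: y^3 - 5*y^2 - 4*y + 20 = (y - 5)*(y^2 - 4) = (y - 5)*(y - 2)*(y + 2)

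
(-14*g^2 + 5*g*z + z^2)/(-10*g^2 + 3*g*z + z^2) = (7*g + z)/(5*g + z)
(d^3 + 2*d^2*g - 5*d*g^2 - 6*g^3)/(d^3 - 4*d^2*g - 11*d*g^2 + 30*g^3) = (d + g)/(d - 5*g)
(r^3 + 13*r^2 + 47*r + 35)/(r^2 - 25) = (r^2 + 8*r + 7)/(r - 5)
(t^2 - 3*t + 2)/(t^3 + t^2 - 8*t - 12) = (t^2 - 3*t + 2)/(t^3 + t^2 - 8*t - 12)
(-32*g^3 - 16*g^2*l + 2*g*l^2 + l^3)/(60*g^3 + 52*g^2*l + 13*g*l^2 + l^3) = (-16*g^2 + l^2)/(30*g^2 + 11*g*l + l^2)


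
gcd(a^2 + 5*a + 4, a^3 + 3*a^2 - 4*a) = a + 4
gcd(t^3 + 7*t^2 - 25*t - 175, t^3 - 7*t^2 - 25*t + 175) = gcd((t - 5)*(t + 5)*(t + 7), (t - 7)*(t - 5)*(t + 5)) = t^2 - 25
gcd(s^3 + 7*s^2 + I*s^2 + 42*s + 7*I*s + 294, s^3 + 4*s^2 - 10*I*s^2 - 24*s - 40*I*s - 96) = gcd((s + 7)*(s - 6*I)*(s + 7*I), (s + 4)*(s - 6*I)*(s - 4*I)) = s - 6*I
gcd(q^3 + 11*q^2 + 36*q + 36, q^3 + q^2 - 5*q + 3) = q + 3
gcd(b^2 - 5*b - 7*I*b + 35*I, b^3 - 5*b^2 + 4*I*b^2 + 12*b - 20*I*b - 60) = b - 5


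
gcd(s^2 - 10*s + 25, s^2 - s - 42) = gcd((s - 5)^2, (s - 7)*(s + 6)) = 1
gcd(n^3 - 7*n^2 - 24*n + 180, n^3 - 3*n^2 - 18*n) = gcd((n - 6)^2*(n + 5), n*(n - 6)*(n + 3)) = n - 6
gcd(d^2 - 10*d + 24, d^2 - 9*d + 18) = d - 6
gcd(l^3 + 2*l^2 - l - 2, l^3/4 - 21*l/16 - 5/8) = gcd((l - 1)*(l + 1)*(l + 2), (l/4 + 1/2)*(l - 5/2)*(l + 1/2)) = l + 2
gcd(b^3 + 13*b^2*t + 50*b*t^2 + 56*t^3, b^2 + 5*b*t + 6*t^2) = b + 2*t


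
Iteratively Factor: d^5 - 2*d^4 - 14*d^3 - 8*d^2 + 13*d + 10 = (d - 5)*(d^4 + 3*d^3 + d^2 - 3*d - 2) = (d - 5)*(d + 1)*(d^3 + 2*d^2 - d - 2) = (d - 5)*(d + 1)^2*(d^2 + d - 2) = (d - 5)*(d - 1)*(d + 1)^2*(d + 2)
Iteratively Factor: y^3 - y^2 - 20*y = (y - 5)*(y^2 + 4*y) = y*(y - 5)*(y + 4)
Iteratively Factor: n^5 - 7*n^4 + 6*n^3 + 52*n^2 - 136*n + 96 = (n - 2)*(n^4 - 5*n^3 - 4*n^2 + 44*n - 48) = (n - 2)^2*(n^3 - 3*n^2 - 10*n + 24) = (n - 2)^3*(n^2 - n - 12) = (n - 2)^3*(n + 3)*(n - 4)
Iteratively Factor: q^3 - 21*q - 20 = (q + 1)*(q^2 - q - 20) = (q + 1)*(q + 4)*(q - 5)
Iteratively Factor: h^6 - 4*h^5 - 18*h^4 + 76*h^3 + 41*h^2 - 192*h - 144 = (h + 1)*(h^5 - 5*h^4 - 13*h^3 + 89*h^2 - 48*h - 144) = (h + 1)*(h + 4)*(h^4 - 9*h^3 + 23*h^2 - 3*h - 36) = (h + 1)^2*(h + 4)*(h^3 - 10*h^2 + 33*h - 36) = (h - 3)*(h + 1)^2*(h + 4)*(h^2 - 7*h + 12) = (h - 3)^2*(h + 1)^2*(h + 4)*(h - 4)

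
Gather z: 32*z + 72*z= 104*z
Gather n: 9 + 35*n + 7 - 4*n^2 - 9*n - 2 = -4*n^2 + 26*n + 14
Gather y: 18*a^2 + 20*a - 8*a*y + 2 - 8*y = 18*a^2 + 20*a + y*(-8*a - 8) + 2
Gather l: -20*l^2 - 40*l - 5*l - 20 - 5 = -20*l^2 - 45*l - 25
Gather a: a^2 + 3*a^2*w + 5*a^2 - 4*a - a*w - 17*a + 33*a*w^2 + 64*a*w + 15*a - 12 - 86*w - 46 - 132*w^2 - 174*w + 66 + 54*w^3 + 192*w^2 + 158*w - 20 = a^2*(3*w + 6) + a*(33*w^2 + 63*w - 6) + 54*w^3 + 60*w^2 - 102*w - 12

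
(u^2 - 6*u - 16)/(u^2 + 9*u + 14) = (u - 8)/(u + 7)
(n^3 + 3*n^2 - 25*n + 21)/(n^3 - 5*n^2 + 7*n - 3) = (n + 7)/(n - 1)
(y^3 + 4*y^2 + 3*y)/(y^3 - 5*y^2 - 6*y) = (y + 3)/(y - 6)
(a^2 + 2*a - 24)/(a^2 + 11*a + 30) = (a - 4)/(a + 5)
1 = 1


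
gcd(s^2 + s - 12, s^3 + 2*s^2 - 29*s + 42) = s - 3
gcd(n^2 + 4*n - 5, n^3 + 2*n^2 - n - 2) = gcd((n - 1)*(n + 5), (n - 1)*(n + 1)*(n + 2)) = n - 1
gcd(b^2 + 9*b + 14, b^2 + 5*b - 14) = b + 7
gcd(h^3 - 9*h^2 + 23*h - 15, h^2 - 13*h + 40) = h - 5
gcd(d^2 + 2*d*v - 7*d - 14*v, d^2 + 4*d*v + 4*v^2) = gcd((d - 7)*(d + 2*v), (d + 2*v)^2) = d + 2*v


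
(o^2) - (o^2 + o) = -o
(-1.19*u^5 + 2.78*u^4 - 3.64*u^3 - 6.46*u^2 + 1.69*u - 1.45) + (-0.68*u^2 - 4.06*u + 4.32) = -1.19*u^5 + 2.78*u^4 - 3.64*u^3 - 7.14*u^2 - 2.37*u + 2.87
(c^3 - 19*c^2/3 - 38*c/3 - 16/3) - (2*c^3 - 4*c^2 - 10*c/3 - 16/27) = -c^3 - 7*c^2/3 - 28*c/3 - 128/27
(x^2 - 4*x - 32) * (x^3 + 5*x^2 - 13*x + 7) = x^5 + x^4 - 65*x^3 - 101*x^2 + 388*x - 224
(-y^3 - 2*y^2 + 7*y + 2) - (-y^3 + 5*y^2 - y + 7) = -7*y^2 + 8*y - 5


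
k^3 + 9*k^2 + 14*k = k*(k + 2)*(k + 7)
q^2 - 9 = (q - 3)*(q + 3)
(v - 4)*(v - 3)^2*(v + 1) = v^4 - 9*v^3 + 23*v^2 - 3*v - 36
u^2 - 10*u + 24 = (u - 6)*(u - 4)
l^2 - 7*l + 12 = (l - 4)*(l - 3)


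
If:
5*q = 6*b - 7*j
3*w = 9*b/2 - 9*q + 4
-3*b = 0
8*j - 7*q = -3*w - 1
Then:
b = 0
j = -25/152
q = 35/152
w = 293/456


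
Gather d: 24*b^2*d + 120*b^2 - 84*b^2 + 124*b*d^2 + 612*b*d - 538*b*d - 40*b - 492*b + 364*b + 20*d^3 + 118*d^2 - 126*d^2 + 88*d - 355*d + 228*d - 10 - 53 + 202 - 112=36*b^2 - 168*b + 20*d^3 + d^2*(124*b - 8) + d*(24*b^2 + 74*b - 39) + 27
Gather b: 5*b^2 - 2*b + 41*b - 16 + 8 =5*b^2 + 39*b - 8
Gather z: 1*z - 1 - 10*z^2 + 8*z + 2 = -10*z^2 + 9*z + 1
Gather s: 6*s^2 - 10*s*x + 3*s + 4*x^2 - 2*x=6*s^2 + s*(3 - 10*x) + 4*x^2 - 2*x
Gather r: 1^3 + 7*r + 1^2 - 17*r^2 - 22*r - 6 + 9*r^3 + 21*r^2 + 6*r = 9*r^3 + 4*r^2 - 9*r - 4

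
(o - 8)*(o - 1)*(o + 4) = o^3 - 5*o^2 - 28*o + 32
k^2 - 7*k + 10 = (k - 5)*(k - 2)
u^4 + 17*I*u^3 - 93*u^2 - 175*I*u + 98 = (u + I)*(u + 2*I)*(u + 7*I)^2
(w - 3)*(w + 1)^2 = w^3 - w^2 - 5*w - 3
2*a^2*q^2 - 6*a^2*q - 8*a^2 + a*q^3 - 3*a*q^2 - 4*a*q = (2*a + q)*(q - 4)*(a*q + a)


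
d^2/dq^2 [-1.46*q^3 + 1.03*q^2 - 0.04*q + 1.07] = 2.06 - 8.76*q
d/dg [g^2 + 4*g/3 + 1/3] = 2*g + 4/3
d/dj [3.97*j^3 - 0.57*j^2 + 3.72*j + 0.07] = 11.91*j^2 - 1.14*j + 3.72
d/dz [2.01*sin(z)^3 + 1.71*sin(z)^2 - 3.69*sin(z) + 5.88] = (6.03*sin(z)^2 + 3.42*sin(z) - 3.69)*cos(z)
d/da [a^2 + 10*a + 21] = 2*a + 10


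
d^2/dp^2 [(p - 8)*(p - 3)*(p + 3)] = 6*p - 16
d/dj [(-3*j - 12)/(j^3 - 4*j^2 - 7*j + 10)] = 6*(j^3 + 4*j^2 - 16*j - 19)/(j^6 - 8*j^5 + 2*j^4 + 76*j^3 - 31*j^2 - 140*j + 100)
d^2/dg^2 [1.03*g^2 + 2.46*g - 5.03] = 2.06000000000000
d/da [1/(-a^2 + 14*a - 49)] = 2*(a - 7)/(a^2 - 14*a + 49)^2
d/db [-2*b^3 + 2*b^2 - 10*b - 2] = -6*b^2 + 4*b - 10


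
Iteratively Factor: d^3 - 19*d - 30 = (d - 5)*(d^2 + 5*d + 6) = (d - 5)*(d + 2)*(d + 3)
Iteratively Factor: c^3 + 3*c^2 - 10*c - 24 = (c + 4)*(c^2 - c - 6) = (c - 3)*(c + 4)*(c + 2)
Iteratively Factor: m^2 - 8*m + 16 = (m - 4)*(m - 4)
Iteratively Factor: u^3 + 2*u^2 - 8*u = (u)*(u^2 + 2*u - 8) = u*(u + 4)*(u - 2)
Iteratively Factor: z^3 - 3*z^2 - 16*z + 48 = (z + 4)*(z^2 - 7*z + 12) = (z - 3)*(z + 4)*(z - 4)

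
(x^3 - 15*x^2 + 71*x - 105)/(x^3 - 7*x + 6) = (x^3 - 15*x^2 + 71*x - 105)/(x^3 - 7*x + 6)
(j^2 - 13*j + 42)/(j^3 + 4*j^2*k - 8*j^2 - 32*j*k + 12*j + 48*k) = (j - 7)/(j^2 + 4*j*k - 2*j - 8*k)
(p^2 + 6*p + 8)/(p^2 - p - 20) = (p + 2)/(p - 5)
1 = 1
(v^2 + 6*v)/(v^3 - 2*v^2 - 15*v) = (v + 6)/(v^2 - 2*v - 15)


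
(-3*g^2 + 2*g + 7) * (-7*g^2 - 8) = 21*g^4 - 14*g^3 - 25*g^2 - 16*g - 56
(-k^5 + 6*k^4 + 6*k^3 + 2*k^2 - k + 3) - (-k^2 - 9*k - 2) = -k^5 + 6*k^4 + 6*k^3 + 3*k^2 + 8*k + 5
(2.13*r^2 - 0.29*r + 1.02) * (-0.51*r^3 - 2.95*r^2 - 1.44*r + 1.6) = -1.0863*r^5 - 6.1356*r^4 - 2.7319*r^3 + 0.8166*r^2 - 1.9328*r + 1.632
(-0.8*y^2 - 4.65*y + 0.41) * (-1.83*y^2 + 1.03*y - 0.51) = 1.464*y^4 + 7.6855*y^3 - 5.1318*y^2 + 2.7938*y - 0.2091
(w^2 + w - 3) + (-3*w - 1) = w^2 - 2*w - 4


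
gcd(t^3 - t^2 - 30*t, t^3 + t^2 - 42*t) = t^2 - 6*t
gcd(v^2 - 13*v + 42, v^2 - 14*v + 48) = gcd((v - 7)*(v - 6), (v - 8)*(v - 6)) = v - 6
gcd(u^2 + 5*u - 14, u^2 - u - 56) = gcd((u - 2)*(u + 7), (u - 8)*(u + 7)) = u + 7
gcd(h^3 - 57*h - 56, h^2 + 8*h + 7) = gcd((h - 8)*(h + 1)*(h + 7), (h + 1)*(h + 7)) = h^2 + 8*h + 7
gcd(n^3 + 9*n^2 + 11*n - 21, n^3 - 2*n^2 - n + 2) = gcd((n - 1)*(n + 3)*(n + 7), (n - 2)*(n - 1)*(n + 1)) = n - 1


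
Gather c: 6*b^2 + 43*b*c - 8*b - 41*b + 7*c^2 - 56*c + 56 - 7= 6*b^2 - 49*b + 7*c^2 + c*(43*b - 56) + 49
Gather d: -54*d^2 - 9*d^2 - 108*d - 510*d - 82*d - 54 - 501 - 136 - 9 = -63*d^2 - 700*d - 700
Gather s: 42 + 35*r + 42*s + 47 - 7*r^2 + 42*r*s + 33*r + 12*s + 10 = -7*r^2 + 68*r + s*(42*r + 54) + 99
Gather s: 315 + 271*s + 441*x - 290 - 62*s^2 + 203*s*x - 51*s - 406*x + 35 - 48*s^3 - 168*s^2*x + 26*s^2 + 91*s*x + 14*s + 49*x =-48*s^3 + s^2*(-168*x - 36) + s*(294*x + 234) + 84*x + 60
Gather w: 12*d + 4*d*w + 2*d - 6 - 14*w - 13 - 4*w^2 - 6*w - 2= 14*d - 4*w^2 + w*(4*d - 20) - 21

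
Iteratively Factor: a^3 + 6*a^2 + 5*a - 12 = (a + 4)*(a^2 + 2*a - 3) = (a - 1)*(a + 4)*(a + 3)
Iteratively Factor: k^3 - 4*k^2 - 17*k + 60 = (k - 3)*(k^2 - k - 20) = (k - 5)*(k - 3)*(k + 4)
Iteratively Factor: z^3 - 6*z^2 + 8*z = (z - 2)*(z^2 - 4*z) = z*(z - 2)*(z - 4)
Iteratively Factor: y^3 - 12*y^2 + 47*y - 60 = (y - 3)*(y^2 - 9*y + 20) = (y - 5)*(y - 3)*(y - 4)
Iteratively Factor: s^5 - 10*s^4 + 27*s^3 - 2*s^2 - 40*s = (s - 4)*(s^4 - 6*s^3 + 3*s^2 + 10*s) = (s - 5)*(s - 4)*(s^3 - s^2 - 2*s) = (s - 5)*(s - 4)*(s - 2)*(s^2 + s) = (s - 5)*(s - 4)*(s - 2)*(s + 1)*(s)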